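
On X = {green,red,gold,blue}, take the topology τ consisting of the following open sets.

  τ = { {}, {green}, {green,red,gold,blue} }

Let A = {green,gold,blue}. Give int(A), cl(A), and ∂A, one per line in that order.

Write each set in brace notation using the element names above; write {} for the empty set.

U open, U⊆A: {}, {green}. int(A) = ⋃ = {green}
X∖A={red}, int(X∖A)={}, hence cl(A)={green,red,gold,blue}
∂A: remove int from cl → {red,gold,blue}

int(A) = {green}
cl(A)  = {green,red,gold,blue}
∂A     = {red,gold,blue}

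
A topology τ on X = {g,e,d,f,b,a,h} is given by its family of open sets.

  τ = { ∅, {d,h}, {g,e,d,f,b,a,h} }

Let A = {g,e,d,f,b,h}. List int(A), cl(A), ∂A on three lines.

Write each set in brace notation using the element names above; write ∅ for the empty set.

int(A) = {d,h}
cl(A)  = {g,e,d,f,b,a,h}
∂A     = {g,e,f,b,a}

open subsets of A: ∅, {d,h}; so int(A) = {d,h}
closure: X∖int(X∖A) = X∖∅ = {g,e,d,f,b,a,h}
∂A = {g,e,d,f,b,a,h} minus {d,h} = {g,e,f,b,a}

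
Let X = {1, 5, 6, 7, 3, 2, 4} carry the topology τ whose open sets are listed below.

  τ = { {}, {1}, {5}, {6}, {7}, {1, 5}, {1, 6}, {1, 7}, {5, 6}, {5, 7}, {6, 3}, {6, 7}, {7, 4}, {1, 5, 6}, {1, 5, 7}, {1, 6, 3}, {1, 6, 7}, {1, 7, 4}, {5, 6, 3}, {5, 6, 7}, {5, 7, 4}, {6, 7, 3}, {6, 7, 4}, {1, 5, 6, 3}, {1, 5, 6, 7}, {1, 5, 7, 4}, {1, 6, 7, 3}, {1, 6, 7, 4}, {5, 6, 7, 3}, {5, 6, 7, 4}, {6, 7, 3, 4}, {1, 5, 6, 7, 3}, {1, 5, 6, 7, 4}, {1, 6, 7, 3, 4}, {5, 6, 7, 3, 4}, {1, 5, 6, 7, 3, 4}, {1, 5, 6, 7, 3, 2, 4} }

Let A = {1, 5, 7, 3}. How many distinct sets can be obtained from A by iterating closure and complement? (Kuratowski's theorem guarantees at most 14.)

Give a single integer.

10

X∖A={6, 2, 4}, int(X∖A)={6}, hence cl(A)={1, 5, 7, 3, 2, 4}
Orbit (k=closure, c=complement):
  1. A     = {1, 5, 7, 3}
  2. kA    = {1, 5, 7, 3, 2, 4}
  3. cA    = {6, 2, 4}
  4. ckA   = {6}
  5. kcA   = {6, 3, 2, 4}
  6. kckA  = {6, 3, 2}
  7. ckcA  = {1, 5, 7}
  8. ckckA = {1, 5, 7, 4}
  9. kckcA = {1, 5, 7, 2, 4}
  10. ckckcA = {6, 3}
(closed under both — stop)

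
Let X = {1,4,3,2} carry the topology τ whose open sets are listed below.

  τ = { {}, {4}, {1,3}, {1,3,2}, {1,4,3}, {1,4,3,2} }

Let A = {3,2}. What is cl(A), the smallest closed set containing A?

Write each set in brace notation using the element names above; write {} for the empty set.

{1,3,2}

cl via duality: int({1,4}) = {4}, so X∖{4} = {1,3,2}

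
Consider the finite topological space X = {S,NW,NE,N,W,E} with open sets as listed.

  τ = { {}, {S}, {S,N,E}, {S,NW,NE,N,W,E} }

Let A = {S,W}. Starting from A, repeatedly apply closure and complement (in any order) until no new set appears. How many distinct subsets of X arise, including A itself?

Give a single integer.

cl via duality: int({NW,NE,N,E}) = {}, so X∖{} = {S,NW,NE,N,W,E}
Write k for closure, c for complement:
  1. A     = {S,W}
  2. kA    = {S,NW,NE,N,W,E}
  3. cA    = {NW,NE,N,E}
  4. ckA   = {}
  5. kcA   = {NW,NE,N,W,E}
  6. ckcA  = {S}
applying k or c yields no new set

6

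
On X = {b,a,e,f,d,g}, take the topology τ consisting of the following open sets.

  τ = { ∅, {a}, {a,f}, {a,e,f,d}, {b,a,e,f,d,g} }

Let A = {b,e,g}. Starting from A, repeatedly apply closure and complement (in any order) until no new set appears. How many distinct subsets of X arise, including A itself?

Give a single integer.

6

complement {a,f,d}; its interior {a,f}; cl(A) = X∖{a,f} = {b,e,d,g}
With k = closure, c = complement:
  1. A     = {b,e,g}
  2. kA    = {b,e,d,g}
  3. cA    = {a,f,d}
  4. ckA   = {a,f}
  5. kcA   = {b,a,e,f,d,g}
  6. ckcA  = ∅
k, c of each give nothing new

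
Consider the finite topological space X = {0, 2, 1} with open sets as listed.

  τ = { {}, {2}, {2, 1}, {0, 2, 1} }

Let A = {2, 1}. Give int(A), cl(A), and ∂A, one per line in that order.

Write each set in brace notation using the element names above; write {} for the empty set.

int(A) = {2, 1}
cl(A)  = {0, 2, 1}
∂A     = {0}

U open, U⊆A: {}, {2}, {2, 1}. int(A) = ⋃ = {2, 1}
X∖A={0}, int(X∖A)={}, hence cl(A)={0, 2, 1}
∂A: remove int from cl → {0}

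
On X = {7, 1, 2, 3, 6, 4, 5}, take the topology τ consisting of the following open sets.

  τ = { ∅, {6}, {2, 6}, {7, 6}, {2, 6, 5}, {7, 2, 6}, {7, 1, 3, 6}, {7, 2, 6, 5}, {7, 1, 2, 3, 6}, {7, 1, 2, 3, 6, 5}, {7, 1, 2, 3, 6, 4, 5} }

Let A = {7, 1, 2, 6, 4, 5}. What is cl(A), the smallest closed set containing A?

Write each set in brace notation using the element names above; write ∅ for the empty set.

{7, 1, 2, 3, 6, 4, 5}

cl via duality: int({3}) = ∅, so X∖∅ = {7, 1, 2, 3, 6, 4, 5}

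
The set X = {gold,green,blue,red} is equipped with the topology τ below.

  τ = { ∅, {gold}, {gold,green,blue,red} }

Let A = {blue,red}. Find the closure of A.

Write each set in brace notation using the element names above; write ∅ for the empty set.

{green,blue,red}

cl via duality: int({gold,green}) = {gold}, so X∖{gold} = {green,blue,red}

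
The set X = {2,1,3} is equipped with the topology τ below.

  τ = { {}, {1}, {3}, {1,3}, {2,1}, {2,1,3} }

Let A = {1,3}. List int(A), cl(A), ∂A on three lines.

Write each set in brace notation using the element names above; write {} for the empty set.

int(A) = {1,3}
cl(A)  = {2,1,3}
∂A     = {2}

interior: largest open inside A is {1,3} (from {}, {3}, {1}, {1,3})
cl via duality: int({2}) = {}, so X∖{} = {2,1,3}
cl∖int = {2}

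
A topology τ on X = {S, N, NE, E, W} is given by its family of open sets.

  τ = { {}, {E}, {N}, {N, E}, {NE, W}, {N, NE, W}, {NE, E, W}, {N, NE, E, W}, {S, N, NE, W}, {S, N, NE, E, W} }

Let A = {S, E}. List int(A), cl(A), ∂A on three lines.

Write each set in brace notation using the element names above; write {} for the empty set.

int(A) = {E}
cl(A)  = {S, E}
∂A     = {S}

interior: largest open inside A is {E} (from {}, {E})
cl via duality: int({N, NE, W}) = {N, NE, W}, so X∖{N, NE, W} = {S, E}
cl∖int = {S}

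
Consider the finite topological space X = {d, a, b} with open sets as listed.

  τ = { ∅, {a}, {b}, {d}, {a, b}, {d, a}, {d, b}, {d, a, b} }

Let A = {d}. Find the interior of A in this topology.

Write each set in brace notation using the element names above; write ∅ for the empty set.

open subsets of A: ∅, {d}; so int(A) = {d}

{d}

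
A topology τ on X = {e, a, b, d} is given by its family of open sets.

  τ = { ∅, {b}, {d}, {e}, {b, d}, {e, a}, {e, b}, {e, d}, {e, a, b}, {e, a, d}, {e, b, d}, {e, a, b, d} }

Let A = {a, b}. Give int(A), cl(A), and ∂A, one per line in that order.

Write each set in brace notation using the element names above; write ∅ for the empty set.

int(A) = {b}
cl(A)  = {a, b}
∂A     = {a}

interior: largest open inside A is {b} (from ∅, {b})
cl via duality: int({e, d}) = {e, d}, so X∖{e, d} = {a, b}
cl∖int = {a}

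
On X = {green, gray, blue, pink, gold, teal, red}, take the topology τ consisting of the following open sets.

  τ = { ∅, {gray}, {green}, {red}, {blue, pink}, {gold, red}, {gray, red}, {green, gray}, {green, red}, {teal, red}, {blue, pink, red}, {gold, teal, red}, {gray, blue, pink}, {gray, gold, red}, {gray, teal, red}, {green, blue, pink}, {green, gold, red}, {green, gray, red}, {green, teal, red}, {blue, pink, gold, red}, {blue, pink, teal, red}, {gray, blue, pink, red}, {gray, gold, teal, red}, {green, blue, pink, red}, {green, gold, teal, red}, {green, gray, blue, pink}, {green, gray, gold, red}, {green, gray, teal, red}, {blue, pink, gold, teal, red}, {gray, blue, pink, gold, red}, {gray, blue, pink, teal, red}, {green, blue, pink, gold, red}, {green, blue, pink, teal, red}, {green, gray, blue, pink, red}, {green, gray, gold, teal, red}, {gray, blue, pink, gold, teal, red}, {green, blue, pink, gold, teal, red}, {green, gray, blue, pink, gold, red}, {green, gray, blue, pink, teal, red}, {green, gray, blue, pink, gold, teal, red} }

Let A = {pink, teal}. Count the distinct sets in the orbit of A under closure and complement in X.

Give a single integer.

8

closure: X∖int(X∖A) = X∖{green, gray, gold, red} = {blue, pink, teal}
Let k=closure and c=complement:
  1. A     = {pink, teal}
  2. kA    = {blue, pink, teal}
  3. cA    = {green, gray, blue, gold, red}
  4. ckA   = {green, gray, gold, red}
  5. kcA   = {green, gray, blue, pink, gold, teal, red}
  6. kckA  = {green, gray, gold, teal, red}
  7. ckcA  = ∅
  8. ckckA = {blue, pink}
— saturated at 8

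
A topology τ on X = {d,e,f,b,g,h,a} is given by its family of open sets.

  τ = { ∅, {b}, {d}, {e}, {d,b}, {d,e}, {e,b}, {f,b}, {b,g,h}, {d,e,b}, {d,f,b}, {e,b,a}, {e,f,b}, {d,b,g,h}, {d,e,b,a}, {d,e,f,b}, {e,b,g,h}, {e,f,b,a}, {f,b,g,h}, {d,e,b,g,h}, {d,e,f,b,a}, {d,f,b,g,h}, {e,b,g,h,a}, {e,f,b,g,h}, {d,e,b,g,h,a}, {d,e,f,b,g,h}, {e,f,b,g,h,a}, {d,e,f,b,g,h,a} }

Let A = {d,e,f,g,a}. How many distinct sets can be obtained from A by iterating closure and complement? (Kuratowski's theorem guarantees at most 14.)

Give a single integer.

8

cl via duality: int({b,h}) = {b}, so X∖{b} = {d,e,f,g,h,a}
Write k for closure, c for complement:
  1. A     = {d,e,f,g,a}
  2. kA    = {d,e,f,g,h,a}
  3. cA    = {b,h}
  4. ckA   = {b}
  5. kcA   = {f,b,g,h,a}
  6. ckcA  = {d,e}
  7. kckcA = {d,e,a}
  8. ckckcA = {f,b,g,h}
applying k or c yields no new set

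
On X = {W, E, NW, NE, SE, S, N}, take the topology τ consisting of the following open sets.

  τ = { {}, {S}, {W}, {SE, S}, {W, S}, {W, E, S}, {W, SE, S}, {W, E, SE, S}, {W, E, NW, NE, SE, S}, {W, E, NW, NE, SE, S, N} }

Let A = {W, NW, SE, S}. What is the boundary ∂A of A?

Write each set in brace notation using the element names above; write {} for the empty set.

opens ⊆ A: {}, {S}, {W}, {W, S}, {SE, S}, {W, SE, S}; union → int = {W, SE, S}
complement {E, NE, N}; its interior {}; cl(A) = X∖{} = {W, E, NW, NE, SE, S, N}
boundary = {W, E, NW, NE, SE, S, N} ∖ {W, SE, S} = {E, NW, NE, N}

{E, NW, NE, N}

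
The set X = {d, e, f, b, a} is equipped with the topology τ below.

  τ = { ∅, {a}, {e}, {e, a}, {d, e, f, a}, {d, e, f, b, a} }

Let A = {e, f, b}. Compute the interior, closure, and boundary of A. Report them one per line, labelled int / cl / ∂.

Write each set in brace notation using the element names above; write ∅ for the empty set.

opens ⊆ A: ∅, {e}; union → int = {e}
complement {d, a}; its interior {a}; cl(A) = X∖{a} = {d, e, f, b}
boundary = {d, e, f, b} ∖ {e} = {d, f, b}

int(A) = {e}
cl(A)  = {d, e, f, b}
∂A     = {d, f, b}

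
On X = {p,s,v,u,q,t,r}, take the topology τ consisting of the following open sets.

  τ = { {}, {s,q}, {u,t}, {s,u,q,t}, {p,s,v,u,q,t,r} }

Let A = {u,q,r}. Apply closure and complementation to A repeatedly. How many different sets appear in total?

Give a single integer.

4

cl via duality: int({p,s,v,t}) = {}, so X∖{} = {p,s,v,u,q,t,r}
Write k for closure, c for complement:
  1. A     = {u,q,r}
  2. kA    = {p,s,v,u,q,t,r}
  3. cA    = {p,s,v,t}
  4. ckA   = {}
applying k or c yields no new set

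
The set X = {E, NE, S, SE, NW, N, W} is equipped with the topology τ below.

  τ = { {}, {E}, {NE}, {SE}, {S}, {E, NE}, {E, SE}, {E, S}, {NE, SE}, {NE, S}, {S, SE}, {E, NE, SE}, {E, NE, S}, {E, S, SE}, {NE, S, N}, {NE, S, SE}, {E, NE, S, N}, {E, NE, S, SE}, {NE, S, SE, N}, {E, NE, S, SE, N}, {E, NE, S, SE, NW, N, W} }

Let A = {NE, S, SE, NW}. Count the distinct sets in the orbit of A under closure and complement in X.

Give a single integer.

X∖A={E, N, W}, int(X∖A)={E}, hence cl(A)={NE, S, SE, NW, N, W}
Orbit (k=closure, c=complement):
  1. A     = {NE, S, SE, NW}
  2. kA    = {NE, S, SE, NW, N, W}
  3. cA    = {E, N, W}
  4. ckA   = {E}
  5. kcA   = {E, NW, N, W}
  6. kckA  = {E, NW, W}
  7. ckcA  = {NE, S, SE}
  8. ckckA = {NE, S, SE, N}
(closed under both — stop)

8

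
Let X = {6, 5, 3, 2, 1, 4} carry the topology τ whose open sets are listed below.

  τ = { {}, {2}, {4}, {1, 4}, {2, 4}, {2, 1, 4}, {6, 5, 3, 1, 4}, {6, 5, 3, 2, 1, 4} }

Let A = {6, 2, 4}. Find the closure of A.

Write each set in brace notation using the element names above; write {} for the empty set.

X∖A={5, 3, 1}, int(X∖A)={}, hence cl(A)={6, 5, 3, 2, 1, 4}

{6, 5, 3, 2, 1, 4}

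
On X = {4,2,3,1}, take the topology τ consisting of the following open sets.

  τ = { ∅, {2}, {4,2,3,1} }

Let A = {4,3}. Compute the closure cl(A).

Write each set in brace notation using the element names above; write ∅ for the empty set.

closure: X∖int(X∖A) = X∖{2} = {4,3,1}

{4,3,1}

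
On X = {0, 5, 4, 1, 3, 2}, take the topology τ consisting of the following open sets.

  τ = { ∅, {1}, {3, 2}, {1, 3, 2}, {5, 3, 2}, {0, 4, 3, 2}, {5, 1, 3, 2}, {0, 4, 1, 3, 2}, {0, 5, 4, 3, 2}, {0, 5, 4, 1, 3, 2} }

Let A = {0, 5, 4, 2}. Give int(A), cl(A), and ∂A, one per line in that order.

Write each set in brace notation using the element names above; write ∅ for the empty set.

U open, U⊆A: ∅. int(A) = ⋃ = ∅
X∖A={1, 3}, int(X∖A)={1}, hence cl(A)={0, 5, 4, 3, 2}
∂A: remove int from cl → {0, 5, 4, 3, 2}

int(A) = ∅
cl(A)  = {0, 5, 4, 3, 2}
∂A     = {0, 5, 4, 3, 2}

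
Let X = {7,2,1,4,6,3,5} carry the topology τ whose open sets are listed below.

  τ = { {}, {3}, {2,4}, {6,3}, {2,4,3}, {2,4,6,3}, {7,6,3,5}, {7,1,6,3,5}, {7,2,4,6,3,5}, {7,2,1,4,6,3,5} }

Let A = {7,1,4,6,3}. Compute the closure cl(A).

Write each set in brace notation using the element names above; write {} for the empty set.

X∖A={2,5}, int(X∖A)={}, hence cl(A)={7,2,1,4,6,3,5}

{7,2,1,4,6,3,5}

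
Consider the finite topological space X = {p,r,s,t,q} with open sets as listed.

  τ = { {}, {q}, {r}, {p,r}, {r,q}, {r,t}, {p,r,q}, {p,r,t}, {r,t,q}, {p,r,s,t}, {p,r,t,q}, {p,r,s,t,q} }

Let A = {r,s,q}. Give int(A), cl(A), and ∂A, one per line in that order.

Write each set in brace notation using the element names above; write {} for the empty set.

int(A) = {r,q}
cl(A)  = {p,r,s,t,q}
∂A     = {p,s,t}

open subsets of A: {}, {q}, {r}, {r,q}; so int(A) = {r,q}
closure: X∖int(X∖A) = X∖{} = {p,r,s,t,q}
∂A = {p,r,s,t,q} minus {r,q} = {p,s,t}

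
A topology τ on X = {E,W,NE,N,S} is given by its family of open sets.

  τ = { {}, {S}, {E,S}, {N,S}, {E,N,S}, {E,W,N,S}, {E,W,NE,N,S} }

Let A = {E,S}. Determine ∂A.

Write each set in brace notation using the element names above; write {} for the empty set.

{W,NE,N}

U open, U⊆A: {}, {S}, {E,S}. int(A) = ⋃ = {E,S}
X∖A={W,NE,N}, int(X∖A)={}, hence cl(A)={E,W,NE,N,S}
∂A: remove int from cl → {W,NE,N}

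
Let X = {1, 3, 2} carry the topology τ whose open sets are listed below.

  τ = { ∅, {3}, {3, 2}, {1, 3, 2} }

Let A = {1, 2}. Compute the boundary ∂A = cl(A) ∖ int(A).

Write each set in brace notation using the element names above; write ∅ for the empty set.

{1, 2}

interior: largest open inside A is ∅ (from ∅)
cl via duality: int({3}) = {3}, so X∖{3} = {1, 2}
cl∖int = {1, 2}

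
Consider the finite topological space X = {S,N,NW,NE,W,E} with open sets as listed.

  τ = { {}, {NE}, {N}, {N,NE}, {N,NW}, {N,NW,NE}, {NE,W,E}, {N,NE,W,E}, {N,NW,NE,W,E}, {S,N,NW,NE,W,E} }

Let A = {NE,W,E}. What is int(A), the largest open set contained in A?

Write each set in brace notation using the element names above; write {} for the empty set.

{NE,W,E}

interior: largest open inside A is {NE,W,E} (from {}, {NE}, {NE,W,E})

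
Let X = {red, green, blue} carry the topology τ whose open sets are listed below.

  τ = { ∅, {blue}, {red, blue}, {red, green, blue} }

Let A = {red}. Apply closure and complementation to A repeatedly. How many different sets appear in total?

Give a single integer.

closure: X∖int(X∖A) = X∖{blue} = {red, green}
Let k=closure and c=complement:
  1. A     = {red}
  2. kA    = {red, green}
  3. cA    = {green, blue}
  4. ckA   = {blue}
  5. kcA   = {red, green, blue}
  6. ckcA  = ∅
— saturated at 6

6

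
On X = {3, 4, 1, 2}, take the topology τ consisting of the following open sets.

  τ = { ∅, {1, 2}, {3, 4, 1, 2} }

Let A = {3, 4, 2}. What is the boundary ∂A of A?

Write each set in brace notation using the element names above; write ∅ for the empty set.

{3, 4, 1, 2}

opens ⊆ A: ∅; union → int = ∅
complement {1}; its interior ∅; cl(A) = X∖∅ = {3, 4, 1, 2}
boundary = {3, 4, 1, 2} ∖ ∅ = {3, 4, 1, 2}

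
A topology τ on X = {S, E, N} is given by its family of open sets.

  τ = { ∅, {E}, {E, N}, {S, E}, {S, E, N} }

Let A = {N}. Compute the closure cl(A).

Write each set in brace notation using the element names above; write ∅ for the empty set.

closure: X∖int(X∖A) = X∖{S, E} = {N}

{N}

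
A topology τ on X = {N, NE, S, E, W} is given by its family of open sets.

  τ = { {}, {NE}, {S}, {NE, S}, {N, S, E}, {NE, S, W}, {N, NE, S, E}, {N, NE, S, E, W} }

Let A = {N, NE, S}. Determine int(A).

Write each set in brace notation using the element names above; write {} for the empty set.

open subsets of A: {}, {S}, {NE}, {NE, S}; so int(A) = {NE, S}

{NE, S}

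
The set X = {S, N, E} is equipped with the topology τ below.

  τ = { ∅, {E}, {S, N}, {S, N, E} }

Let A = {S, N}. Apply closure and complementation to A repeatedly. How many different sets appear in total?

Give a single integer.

X∖A={E}, int(X∖A)={E}, hence cl(A)={S, N}
Orbit (k=closure, c=complement):
  1. A     = {S, N}
  2. cA    = {E}
(closed under both — stop)

2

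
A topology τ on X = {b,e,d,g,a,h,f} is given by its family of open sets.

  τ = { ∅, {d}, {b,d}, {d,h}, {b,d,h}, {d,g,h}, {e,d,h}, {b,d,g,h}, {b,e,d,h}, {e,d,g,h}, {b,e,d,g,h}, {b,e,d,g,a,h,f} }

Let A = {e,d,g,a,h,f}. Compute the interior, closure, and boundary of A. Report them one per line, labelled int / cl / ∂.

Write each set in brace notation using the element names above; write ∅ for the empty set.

int(A) = {e,d,g,h}
cl(A)  = {b,e,d,g,a,h,f}
∂A     = {b,a,f}

open subsets of A: ∅, {d}, {d,h}, {e,d,h}, {d,g,h}, {e,d,g,h}; so int(A) = {e,d,g,h}
closure: X∖int(X∖A) = X∖∅ = {b,e,d,g,a,h,f}
∂A = {b,e,d,g,a,h,f} minus {e,d,g,h} = {b,a,f}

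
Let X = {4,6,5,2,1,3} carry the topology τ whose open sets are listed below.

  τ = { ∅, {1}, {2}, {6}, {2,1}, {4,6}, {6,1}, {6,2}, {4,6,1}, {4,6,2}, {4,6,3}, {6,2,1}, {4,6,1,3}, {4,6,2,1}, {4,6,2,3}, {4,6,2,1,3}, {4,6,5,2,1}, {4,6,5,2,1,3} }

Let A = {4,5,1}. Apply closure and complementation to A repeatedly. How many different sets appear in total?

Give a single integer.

8

complement {6,2,3}; its interior {6,2}; cl(A) = X∖{6,2} = {4,5,1,3}
With k = closure, c = complement:
  1. A     = {4,5,1}
  2. kA    = {4,5,1,3}
  3. cA    = {6,2,3}
  4. ckA   = {6,2}
  5. kcA   = {4,6,5,2,3}
  6. ckcA  = {1}
  7. kckcA = {5,1}
  8. ckckcA = {4,6,2,3}
k, c of each give nothing new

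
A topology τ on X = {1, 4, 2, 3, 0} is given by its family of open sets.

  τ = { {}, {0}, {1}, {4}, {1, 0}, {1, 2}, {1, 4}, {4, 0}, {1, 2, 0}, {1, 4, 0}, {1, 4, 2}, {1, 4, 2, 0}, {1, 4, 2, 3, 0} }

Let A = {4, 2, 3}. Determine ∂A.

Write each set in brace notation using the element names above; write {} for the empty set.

{2, 3}

interior: largest open inside A is {4} (from {}, {4})
cl via duality: int({1, 0}) = {1, 0}, so X∖{1, 0} = {4, 2, 3}
cl∖int = {2, 3}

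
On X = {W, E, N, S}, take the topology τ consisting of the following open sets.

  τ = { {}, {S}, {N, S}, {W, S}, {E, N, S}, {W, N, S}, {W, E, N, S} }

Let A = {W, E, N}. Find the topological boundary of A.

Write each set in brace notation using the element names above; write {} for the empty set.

{W, E, N}

opens ⊆ A: {}; union → int = {}
complement {S}; its interior {S}; cl(A) = X∖{S} = {W, E, N}
boundary = {W, E, N} ∖ {} = {W, E, N}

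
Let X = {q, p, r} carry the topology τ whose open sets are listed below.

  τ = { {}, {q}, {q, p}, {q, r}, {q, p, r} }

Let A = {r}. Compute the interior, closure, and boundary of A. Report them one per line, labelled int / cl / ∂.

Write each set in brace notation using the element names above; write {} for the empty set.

int(A) = {}
cl(A)  = {r}
∂A     = {r}

opens ⊆ A: {}; union → int = {}
complement {q, p}; its interior {q, p}; cl(A) = X∖{q, p} = {r}
boundary = {r} ∖ {} = {r}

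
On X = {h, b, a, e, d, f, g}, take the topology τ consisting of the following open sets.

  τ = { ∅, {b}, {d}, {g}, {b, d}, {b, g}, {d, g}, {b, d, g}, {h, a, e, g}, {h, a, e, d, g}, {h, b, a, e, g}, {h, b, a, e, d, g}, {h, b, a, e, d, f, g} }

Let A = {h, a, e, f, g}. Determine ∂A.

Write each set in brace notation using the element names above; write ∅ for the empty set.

{f}

U open, U⊆A: ∅, {g}, {h, a, e, g}. int(A) = ⋃ = {h, a, e, g}
X∖A={b, d}, int(X∖A)={b, d}, hence cl(A)={h, a, e, f, g}
∂A: remove int from cl → {f}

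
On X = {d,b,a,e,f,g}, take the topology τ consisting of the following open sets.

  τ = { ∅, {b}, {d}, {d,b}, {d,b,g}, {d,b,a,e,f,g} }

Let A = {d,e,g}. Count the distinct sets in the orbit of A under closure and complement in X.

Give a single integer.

closure: X∖int(X∖A) = X∖{b} = {d,a,e,f,g}
Let k=closure and c=complement:
  1. A     = {d,e,g}
  2. kA    = {d,a,e,f,g}
  3. cA    = {b,a,f}
  4. ckA   = {b}
  5. kcA   = {b,a,e,f,g}
  6. ckcA  = {d}
— saturated at 6

6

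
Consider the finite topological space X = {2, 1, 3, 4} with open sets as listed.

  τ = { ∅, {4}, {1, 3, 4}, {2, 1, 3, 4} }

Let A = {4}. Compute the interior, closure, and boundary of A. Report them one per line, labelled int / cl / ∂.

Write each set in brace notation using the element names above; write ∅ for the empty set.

opens ⊆ A: ∅, {4}; union → int = {4}
complement {2, 1, 3}; its interior ∅; cl(A) = X∖∅ = {2, 1, 3, 4}
boundary = {2, 1, 3, 4} ∖ {4} = {2, 1, 3}

int(A) = {4}
cl(A)  = {2, 1, 3, 4}
∂A     = {2, 1, 3}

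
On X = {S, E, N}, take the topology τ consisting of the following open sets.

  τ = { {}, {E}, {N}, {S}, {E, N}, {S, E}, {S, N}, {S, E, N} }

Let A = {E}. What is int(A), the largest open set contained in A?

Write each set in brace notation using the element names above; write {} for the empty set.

{E}

opens ⊆ A: {}, {E}; union → int = {E}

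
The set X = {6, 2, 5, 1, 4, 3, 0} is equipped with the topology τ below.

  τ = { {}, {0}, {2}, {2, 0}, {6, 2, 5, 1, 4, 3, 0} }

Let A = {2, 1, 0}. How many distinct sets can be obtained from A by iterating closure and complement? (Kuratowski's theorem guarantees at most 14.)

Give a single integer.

X∖A={6, 5, 4, 3}, int(X∖A)={}, hence cl(A)={6, 2, 5, 1, 4, 3, 0}
Orbit (k=closure, c=complement):
  1. A     = {2, 1, 0}
  2. kA    = {6, 2, 5, 1, 4, 3, 0}
  3. cA    = {6, 5, 4, 3}
  4. ckA   = {}
  5. kcA   = {6, 5, 1, 4, 3}
  6. ckcA  = {2, 0}
(closed under both — stop)

6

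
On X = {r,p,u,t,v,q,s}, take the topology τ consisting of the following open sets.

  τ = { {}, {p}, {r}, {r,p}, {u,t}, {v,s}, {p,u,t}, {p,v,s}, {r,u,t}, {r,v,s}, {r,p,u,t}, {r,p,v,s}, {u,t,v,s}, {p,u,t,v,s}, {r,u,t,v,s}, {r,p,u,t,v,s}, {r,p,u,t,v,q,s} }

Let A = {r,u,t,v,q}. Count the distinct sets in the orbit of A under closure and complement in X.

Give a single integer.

10

closure: X∖int(X∖A) = X∖{p} = {r,u,t,v,q,s}
Let k=closure and c=complement:
  1. A     = {r,u,t,v,q}
  2. kA    = {r,u,t,v,q,s}
  3. cA    = {p,s}
  4. ckA   = {p}
  5. kcA   = {p,v,q,s}
  6. kckA  = {p,q}
  7. ckcA  = {r,u,t}
  8. ckckA = {r,u,t,v,s}
  9. kckcA = {r,u,t,q}
  10. ckckcA = {p,v,s}
— saturated at 10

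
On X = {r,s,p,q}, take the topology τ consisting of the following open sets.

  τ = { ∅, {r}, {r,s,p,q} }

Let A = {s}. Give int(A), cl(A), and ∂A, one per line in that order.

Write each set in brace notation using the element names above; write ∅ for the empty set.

U open, U⊆A: ∅. int(A) = ⋃ = ∅
X∖A={r,p,q}, int(X∖A)={r}, hence cl(A)={s,p,q}
∂A: remove int from cl → {s,p,q}

int(A) = ∅
cl(A)  = {s,p,q}
∂A     = {s,p,q}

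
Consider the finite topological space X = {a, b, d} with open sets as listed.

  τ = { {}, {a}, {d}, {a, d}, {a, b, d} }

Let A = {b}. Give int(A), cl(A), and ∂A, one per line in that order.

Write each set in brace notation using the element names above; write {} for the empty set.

int(A) = {}
cl(A)  = {b}
∂A     = {b}

opens ⊆ A: {}; union → int = {}
complement {a, d}; its interior {a, d}; cl(A) = X∖{a, d} = {b}
boundary = {b} ∖ {} = {b}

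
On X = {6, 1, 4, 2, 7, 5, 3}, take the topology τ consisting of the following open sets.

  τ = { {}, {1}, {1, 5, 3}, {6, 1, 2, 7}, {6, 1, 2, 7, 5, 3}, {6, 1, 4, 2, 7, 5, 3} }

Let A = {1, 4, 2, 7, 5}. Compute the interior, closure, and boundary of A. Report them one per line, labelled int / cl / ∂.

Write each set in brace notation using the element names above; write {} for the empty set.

int(A) = {1}
cl(A)  = {6, 1, 4, 2, 7, 5, 3}
∂A     = {6, 4, 2, 7, 5, 3}

open subsets of A: {}, {1}; so int(A) = {1}
closure: X∖int(X∖A) = X∖{} = {6, 1, 4, 2, 7, 5, 3}
∂A = {6, 1, 4, 2, 7, 5, 3} minus {1} = {6, 4, 2, 7, 5, 3}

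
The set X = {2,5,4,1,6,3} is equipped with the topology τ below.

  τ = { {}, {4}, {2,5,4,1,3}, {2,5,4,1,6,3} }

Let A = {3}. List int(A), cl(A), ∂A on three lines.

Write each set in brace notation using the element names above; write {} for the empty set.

int(A) = {}
cl(A)  = {2,5,1,6,3}
∂A     = {2,5,1,6,3}

U open, U⊆A: {}. int(A) = ⋃ = {}
X∖A={2,5,4,1,6}, int(X∖A)={4}, hence cl(A)={2,5,1,6,3}
∂A: remove int from cl → {2,5,1,6,3}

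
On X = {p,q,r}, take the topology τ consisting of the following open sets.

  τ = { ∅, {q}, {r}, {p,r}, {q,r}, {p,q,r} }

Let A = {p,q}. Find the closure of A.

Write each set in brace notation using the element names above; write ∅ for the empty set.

complement {r}; its interior {r}; cl(A) = X∖{r} = {p,q}

{p,q}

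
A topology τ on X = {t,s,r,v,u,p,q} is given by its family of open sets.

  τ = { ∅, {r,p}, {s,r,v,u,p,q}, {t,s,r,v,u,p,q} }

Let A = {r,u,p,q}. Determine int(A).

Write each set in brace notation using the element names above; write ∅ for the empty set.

opens ⊆ A: ∅, {r,p}; union → int = {r,p}

{r,p}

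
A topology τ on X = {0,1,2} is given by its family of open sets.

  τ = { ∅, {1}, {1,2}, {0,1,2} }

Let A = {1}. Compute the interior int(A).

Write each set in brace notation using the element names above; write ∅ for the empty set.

open subsets of A: ∅, {1}; so int(A) = {1}

{1}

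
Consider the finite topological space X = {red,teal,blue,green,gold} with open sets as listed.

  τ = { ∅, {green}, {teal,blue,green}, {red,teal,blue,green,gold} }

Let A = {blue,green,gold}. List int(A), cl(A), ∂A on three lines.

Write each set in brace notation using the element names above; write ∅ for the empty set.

int(A) = {green}
cl(A)  = {red,teal,blue,green,gold}
∂A     = {red,teal,blue,gold}

U open, U⊆A: ∅, {green}. int(A) = ⋃ = {green}
X∖A={red,teal}, int(X∖A)=∅, hence cl(A)={red,teal,blue,green,gold}
∂A: remove int from cl → {red,teal,blue,gold}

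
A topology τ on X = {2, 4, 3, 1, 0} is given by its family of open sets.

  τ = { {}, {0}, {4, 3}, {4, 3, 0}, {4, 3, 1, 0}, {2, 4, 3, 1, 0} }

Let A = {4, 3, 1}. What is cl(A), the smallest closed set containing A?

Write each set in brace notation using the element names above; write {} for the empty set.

cl via duality: int({2, 0}) = {0}, so X∖{0} = {2, 4, 3, 1}

{2, 4, 3, 1}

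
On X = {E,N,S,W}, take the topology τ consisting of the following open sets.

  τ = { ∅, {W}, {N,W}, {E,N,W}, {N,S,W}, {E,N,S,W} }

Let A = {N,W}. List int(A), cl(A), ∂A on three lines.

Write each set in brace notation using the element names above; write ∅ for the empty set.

int(A) = {N,W}
cl(A)  = {E,N,S,W}
∂A     = {E,S}

open subsets of A: ∅, {W}, {N,W}; so int(A) = {N,W}
closure: X∖int(X∖A) = X∖∅ = {E,N,S,W}
∂A = {E,N,S,W} minus {N,W} = {E,S}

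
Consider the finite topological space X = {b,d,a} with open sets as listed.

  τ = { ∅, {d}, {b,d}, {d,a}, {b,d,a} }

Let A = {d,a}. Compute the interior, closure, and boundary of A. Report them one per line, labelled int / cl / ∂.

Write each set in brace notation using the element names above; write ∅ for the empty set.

interior: largest open inside A is {d,a} (from ∅, {d}, {d,a})
cl via duality: int({b}) = ∅, so X∖∅ = {b,d,a}
cl∖int = {b}

int(A) = {d,a}
cl(A)  = {b,d,a}
∂A     = {b}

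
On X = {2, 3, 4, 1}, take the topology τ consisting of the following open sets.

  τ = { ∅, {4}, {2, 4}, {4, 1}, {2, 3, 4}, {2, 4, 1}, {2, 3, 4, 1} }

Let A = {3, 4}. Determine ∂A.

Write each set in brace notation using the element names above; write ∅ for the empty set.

{2, 3, 1}

opens ⊆ A: ∅, {4}; union → int = {4}
complement {2, 1}; its interior ∅; cl(A) = X∖∅ = {2, 3, 4, 1}
boundary = {2, 3, 4, 1} ∖ {4} = {2, 3, 1}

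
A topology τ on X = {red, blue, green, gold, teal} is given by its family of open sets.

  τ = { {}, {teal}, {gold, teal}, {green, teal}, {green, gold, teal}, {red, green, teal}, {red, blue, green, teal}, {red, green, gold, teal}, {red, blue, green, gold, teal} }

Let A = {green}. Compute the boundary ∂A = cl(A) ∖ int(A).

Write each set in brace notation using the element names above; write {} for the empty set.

{red, blue, green}

opens ⊆ A: {}; union → int = {}
complement {red, blue, gold, teal}; its interior {gold, teal}; cl(A) = X∖{gold, teal} = {red, blue, green}
boundary = {red, blue, green} ∖ {} = {red, blue, green}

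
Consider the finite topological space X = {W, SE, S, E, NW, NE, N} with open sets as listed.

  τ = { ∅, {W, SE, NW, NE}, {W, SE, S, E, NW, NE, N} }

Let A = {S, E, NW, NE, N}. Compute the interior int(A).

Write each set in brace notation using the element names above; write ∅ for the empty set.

open subsets of A: ∅; so int(A) = ∅

∅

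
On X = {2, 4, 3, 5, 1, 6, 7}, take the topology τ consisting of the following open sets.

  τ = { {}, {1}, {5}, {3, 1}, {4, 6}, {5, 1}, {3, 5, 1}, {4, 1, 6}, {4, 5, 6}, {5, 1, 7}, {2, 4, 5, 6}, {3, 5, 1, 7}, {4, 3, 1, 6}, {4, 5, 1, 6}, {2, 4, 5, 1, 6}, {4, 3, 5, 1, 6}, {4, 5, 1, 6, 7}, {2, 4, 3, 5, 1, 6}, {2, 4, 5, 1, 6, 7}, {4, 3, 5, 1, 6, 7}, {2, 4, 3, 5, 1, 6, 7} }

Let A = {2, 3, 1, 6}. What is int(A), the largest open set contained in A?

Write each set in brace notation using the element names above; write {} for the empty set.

opens ⊆ A: {}, {1}, {3, 1}; union → int = {3, 1}

{3, 1}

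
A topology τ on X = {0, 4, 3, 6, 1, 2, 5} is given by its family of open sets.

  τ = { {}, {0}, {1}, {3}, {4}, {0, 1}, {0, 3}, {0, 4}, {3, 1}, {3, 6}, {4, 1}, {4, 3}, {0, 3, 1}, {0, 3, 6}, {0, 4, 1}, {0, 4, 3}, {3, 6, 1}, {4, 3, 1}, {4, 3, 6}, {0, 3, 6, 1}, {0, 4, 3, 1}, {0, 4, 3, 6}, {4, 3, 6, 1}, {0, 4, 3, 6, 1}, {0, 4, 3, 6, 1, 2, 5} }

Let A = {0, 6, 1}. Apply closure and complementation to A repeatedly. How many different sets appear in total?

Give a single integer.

complement {4, 3, 2, 5}; its interior {4, 3}; cl(A) = X∖{4, 3} = {0, 6, 1, 2, 5}
With k = closure, c = complement:
  1. A     = {0, 6, 1}
  2. kA    = {0, 6, 1, 2, 5}
  3. cA    = {4, 3, 2, 5}
  4. ckA   = {4, 3}
  5. kcA   = {4, 3, 6, 2, 5}
  6. ckcA  = {0, 1}
  7. kckcA = {0, 1, 2, 5}
  8. ckckcA = {4, 3, 6}
k, c of each give nothing new

8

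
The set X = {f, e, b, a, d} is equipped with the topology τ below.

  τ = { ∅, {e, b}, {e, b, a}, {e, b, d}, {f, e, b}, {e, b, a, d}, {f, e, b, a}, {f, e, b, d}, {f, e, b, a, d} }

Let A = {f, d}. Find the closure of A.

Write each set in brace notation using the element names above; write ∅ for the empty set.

complement {e, b, a}; its interior {e, b, a}; cl(A) = X∖{e, b, a} = {f, d}

{f, d}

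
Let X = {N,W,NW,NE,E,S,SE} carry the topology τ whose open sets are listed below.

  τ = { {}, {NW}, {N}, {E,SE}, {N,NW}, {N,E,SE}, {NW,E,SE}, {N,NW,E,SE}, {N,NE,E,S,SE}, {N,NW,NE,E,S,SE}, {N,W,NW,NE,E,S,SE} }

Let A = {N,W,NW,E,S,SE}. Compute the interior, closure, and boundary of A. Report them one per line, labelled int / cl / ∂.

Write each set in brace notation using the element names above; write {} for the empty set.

U open, U⊆A: {}, {N}, {NW}, {E,SE}, {N,NW}, {NW,E,SE}, {N,E,SE}, {N,NW,E,SE}. int(A) = ⋃ = {N,NW,E,SE}
X∖A={NE}, int(X∖A)={}, hence cl(A)={N,W,NW,NE,E,S,SE}
∂A: remove int from cl → {W,NE,S}

int(A) = {N,NW,E,SE}
cl(A)  = {N,W,NW,NE,E,S,SE}
∂A     = {W,NE,S}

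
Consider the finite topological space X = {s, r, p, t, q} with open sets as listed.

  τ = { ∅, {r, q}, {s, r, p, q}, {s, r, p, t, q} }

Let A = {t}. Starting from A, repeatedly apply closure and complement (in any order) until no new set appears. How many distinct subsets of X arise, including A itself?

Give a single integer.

X∖A={s, r, p, q}, int(X∖A)={s, r, p, q}, hence cl(A)={t}
Orbit (k=closure, c=complement):
  1. A     = {t}
  2. cA    = {s, r, p, q}
  3. kcA   = {s, r, p, t, q}
  4. ckcA  = ∅
(closed under both — stop)

4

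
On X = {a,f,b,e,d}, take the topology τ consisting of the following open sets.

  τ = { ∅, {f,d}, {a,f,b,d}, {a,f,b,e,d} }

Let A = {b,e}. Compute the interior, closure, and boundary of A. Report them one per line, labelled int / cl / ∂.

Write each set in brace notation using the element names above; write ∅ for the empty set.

int(A) = ∅
cl(A)  = {a,b,e}
∂A     = {a,b,e}

U open, U⊆A: ∅. int(A) = ⋃ = ∅
X∖A={a,f,d}, int(X∖A)={f,d}, hence cl(A)={a,b,e}
∂A: remove int from cl → {a,b,e}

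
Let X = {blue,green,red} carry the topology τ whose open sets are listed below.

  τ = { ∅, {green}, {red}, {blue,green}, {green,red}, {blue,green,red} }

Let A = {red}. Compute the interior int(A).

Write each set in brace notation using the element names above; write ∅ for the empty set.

interior: largest open inside A is {red} (from ∅, {red})

{red}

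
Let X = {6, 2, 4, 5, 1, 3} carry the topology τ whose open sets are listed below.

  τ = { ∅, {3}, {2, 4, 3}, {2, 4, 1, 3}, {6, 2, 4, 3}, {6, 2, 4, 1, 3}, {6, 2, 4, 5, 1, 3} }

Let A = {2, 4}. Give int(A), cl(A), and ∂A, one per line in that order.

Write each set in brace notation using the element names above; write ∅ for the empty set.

int(A) = ∅
cl(A)  = {6, 2, 4, 5, 1}
∂A     = {6, 2, 4, 5, 1}

interior: largest open inside A is ∅ (from ∅)
cl via duality: int({6, 5, 1, 3}) = {3}, so X∖{3} = {6, 2, 4, 5, 1}
cl∖int = {6, 2, 4, 5, 1}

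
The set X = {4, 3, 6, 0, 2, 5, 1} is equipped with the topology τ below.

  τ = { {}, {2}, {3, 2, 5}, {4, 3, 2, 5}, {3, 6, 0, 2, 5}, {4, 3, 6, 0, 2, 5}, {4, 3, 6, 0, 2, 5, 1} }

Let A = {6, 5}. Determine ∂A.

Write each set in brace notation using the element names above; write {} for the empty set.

{4, 3, 6, 0, 5, 1}

open subsets of A: {}; so int(A) = {}
closure: X∖int(X∖A) = X∖{2} = {4, 3, 6, 0, 5, 1}
∂A = {4, 3, 6, 0, 5, 1} minus {} = {4, 3, 6, 0, 5, 1}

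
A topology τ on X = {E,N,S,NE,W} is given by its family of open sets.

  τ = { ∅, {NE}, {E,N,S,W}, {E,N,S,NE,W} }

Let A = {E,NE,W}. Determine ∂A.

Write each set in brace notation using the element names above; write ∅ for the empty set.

opens ⊆ A: ∅, {NE}; union → int = {NE}
complement {N,S}; its interior ∅; cl(A) = X∖∅ = {E,N,S,NE,W}
boundary = {E,N,S,NE,W} ∖ {NE} = {E,N,S,W}

{E,N,S,W}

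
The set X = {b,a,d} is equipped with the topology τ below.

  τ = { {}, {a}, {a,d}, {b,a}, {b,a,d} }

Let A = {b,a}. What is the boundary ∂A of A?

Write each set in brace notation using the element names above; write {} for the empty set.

opens ⊆ A: {}, {a}, {b,a}; union → int = {b,a}
complement {d}; its interior {}; cl(A) = X∖{} = {b,a,d}
boundary = {b,a,d} ∖ {b,a} = {d}

{d}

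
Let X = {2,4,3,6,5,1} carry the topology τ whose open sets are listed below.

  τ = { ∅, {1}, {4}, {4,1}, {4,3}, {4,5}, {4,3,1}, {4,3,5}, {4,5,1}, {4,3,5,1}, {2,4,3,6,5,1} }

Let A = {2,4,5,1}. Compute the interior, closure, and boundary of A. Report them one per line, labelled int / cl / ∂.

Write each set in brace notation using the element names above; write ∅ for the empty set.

int(A) = {4,5,1}
cl(A)  = {2,4,3,6,5,1}
∂A     = {2,3,6}

opens ⊆ A: ∅, {4}, {1}, {4,1}, {4,5}, {4,5,1}; union → int = {4,5,1}
complement {3,6}; its interior ∅; cl(A) = X∖∅ = {2,4,3,6,5,1}
boundary = {2,4,3,6,5,1} ∖ {4,5,1} = {2,3,6}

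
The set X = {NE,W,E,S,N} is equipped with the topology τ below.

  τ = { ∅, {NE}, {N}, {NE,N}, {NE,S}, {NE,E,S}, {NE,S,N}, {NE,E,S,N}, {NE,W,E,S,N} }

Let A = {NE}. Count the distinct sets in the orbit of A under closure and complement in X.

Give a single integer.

X∖A={W,E,S,N}, int(X∖A)={N}, hence cl(A)={NE,W,E,S}
Orbit (k=closure, c=complement):
  1. A     = {NE}
  2. kA    = {NE,W,E,S}
  3. cA    = {W,E,S,N}
  4. ckA   = {N}
  5. kckA  = {W,N}
  6. ckckA = {NE,E,S}
(closed under both — stop)

6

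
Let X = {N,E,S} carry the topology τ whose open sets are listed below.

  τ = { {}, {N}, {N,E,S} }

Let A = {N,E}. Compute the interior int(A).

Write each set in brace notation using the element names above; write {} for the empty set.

{N}

opens ⊆ A: {}, {N}; union → int = {N}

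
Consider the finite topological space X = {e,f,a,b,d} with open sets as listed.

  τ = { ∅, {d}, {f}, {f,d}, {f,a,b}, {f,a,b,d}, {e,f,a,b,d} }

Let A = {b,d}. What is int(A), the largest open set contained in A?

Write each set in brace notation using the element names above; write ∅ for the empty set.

{d}

open subsets of A: ∅, {d}; so int(A) = {d}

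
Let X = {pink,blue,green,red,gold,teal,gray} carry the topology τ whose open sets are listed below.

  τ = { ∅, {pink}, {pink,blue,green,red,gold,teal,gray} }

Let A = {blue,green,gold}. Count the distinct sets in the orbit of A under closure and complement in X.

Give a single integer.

closure: X∖int(X∖A) = X∖{pink} = {blue,green,red,gold,teal,gray}
Let k=closure and c=complement:
  1. A     = {blue,green,gold}
  2. kA    = {blue,green,red,gold,teal,gray}
  3. cA    = {pink,red,teal,gray}
  4. ckA   = {pink}
  5. kcA   = {pink,blue,green,red,gold,teal,gray}
  6. ckcA  = ∅
— saturated at 6

6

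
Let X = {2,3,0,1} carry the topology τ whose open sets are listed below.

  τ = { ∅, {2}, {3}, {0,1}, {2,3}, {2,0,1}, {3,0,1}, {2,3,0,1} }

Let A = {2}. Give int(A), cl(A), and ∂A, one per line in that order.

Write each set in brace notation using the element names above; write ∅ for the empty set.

U open, U⊆A: ∅, {2}. int(A) = ⋃ = {2}
X∖A={3,0,1}, int(X∖A)={3,0,1}, hence cl(A)={2}
∂A: remove int from cl → ∅

int(A) = {2}
cl(A)  = {2}
∂A     = ∅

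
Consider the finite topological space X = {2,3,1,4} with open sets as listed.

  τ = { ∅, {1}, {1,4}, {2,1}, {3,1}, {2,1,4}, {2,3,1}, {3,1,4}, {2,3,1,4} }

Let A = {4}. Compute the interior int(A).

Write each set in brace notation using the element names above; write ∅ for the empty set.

opens ⊆ A: ∅; union → int = ∅

∅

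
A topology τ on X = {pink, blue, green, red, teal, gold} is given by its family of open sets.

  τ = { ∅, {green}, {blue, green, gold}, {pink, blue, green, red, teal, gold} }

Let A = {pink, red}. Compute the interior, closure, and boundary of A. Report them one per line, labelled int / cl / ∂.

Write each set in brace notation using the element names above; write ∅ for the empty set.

int(A) = ∅
cl(A)  = {pink, red, teal}
∂A     = {pink, red, teal}

opens ⊆ A: ∅; union → int = ∅
complement {blue, green, teal, gold}; its interior {blue, green, gold}; cl(A) = X∖{blue, green, gold} = {pink, red, teal}
boundary = {pink, red, teal} ∖ ∅ = {pink, red, teal}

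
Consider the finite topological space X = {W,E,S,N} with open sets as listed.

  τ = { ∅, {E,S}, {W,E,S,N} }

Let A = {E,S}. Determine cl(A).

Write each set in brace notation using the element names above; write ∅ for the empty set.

{W,E,S,N}

complement {W,N}; its interior ∅; cl(A) = X∖∅ = {W,E,S,N}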